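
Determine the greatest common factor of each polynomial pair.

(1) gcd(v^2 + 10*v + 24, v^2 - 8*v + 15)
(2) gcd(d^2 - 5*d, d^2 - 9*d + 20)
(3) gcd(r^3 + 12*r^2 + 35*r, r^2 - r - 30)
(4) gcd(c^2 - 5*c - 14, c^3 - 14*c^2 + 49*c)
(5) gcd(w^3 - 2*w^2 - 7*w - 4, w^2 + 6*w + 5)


(1) = 1
(2) = gcd(d*(d - 5), (d - 5)*(d - 4)) = d - 5
(3) = gcd(r*(r + 5)*(r + 7), (r - 6)*(r + 5)) = r + 5
(4) = gcd((c - 7)*(c + 2), c*(c - 7)^2) = c - 7
(5) = gcd((w - 4)*(w + 1)^2, (w + 1)*(w + 5)) = w + 1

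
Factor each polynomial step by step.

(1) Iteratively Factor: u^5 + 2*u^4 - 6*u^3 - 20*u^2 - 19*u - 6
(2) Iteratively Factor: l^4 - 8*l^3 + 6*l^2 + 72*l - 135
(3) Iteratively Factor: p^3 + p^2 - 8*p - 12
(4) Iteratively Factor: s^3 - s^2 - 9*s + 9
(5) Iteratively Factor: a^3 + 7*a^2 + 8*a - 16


(1) = (u + 1)*(u^4 + u^3 - 7*u^2 - 13*u - 6) = (u + 1)*(u + 2)*(u^3 - u^2 - 5*u - 3) = (u + 1)^2*(u + 2)*(u^2 - 2*u - 3) = (u - 3)*(u + 1)^2*(u + 2)*(u + 1)
(2) = (l - 3)*(l^3 - 5*l^2 - 9*l + 45) = (l - 3)^2*(l^2 - 2*l - 15) = (l - 3)^2*(l + 3)*(l - 5)
(3) = (p - 3)*(p^2 + 4*p + 4) = (p - 3)*(p + 2)*(p + 2)
(4) = (s + 3)*(s^2 - 4*s + 3) = (s - 1)*(s + 3)*(s - 3)
(5) = (a + 4)*(a^2 + 3*a - 4) = (a - 1)*(a + 4)*(a + 4)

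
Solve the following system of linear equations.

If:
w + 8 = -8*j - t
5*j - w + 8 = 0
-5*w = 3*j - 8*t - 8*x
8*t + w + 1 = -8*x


Then:
j = -49/33
t = 109/33
w = 19/33
x = -7/2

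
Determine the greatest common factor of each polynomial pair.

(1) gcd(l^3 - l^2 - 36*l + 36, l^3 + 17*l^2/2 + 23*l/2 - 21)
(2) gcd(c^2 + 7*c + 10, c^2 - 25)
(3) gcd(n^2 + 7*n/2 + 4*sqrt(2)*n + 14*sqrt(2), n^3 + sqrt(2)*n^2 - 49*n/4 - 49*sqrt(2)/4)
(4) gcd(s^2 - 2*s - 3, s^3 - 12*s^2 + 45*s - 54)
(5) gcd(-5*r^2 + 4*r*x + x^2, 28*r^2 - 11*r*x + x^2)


(1) = gcd((l - 6)*(l - 1)*(l + 6), (l - 1)*(l + 7/2)*(l + 6)) = l^2 + 5*l - 6
(2) = c + 5
(3) = n + 7/2
(4) = s - 3
(5) = gcd((-r + x)*(5*r + x), (-7*r + x)*(-4*r + x)) = 1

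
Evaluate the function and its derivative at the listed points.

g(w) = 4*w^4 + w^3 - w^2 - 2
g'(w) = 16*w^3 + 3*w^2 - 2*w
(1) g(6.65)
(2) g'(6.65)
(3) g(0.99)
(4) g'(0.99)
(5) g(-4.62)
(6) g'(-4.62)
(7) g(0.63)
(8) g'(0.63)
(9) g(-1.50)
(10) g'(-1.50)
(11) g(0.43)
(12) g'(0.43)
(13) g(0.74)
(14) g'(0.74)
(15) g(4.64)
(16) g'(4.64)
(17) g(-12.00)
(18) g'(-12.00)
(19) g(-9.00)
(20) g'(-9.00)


(1) = 8070.38
(2) = 4824.64
(3) = 1.83
(4) = 16.49
(5) = 1700.38
(6) = -1504.50
(7) = -1.52
(8) = 3.93
(9) = 12.62
(10) = -44.25
(11) = -1.97
(12) = 0.97
(13) = -0.94
(14) = 6.65
(15) = 1930.46
(16) = 1653.67
(17) = 81070.00
(18) = -27192.00
(19) = 25432.00
(20) = -11403.00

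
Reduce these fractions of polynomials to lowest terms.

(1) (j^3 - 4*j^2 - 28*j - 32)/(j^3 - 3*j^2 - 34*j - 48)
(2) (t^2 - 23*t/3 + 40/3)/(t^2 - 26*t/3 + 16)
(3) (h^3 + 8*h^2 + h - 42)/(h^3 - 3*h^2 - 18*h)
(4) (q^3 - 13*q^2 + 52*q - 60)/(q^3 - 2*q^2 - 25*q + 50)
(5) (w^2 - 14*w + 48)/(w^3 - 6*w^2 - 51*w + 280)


(1) = (j + 2)/(j + 3)
(2) = (t - 5)/(t - 6)
(3) = (h^2 + 5*h - 14)/(h^2 - 6*h)
(4) = (q - 6)/(q + 5)
(5) = (w - 6)/(w^2 + 2*w - 35)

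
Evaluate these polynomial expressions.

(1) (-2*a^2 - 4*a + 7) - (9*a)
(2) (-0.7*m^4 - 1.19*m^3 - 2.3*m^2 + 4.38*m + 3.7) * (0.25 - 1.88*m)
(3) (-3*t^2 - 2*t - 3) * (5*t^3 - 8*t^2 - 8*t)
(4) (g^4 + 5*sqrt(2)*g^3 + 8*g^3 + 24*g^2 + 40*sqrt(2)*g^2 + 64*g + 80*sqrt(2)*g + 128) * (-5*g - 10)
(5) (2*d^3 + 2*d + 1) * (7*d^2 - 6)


(1) = -2*a^2 - 13*a + 7
(2) = 1.316*m^5 + 2.0622*m^4 + 4.0265*m^3 - 8.8094*m^2 - 5.861*m + 0.925
(3) = -15*t^5 + 14*t^4 + 25*t^3 + 40*t^2 + 24*t
(4) = -5*g^5 - 50*g^4 - 25*sqrt(2)*g^4 - 250*sqrt(2)*g^3 - 200*g^3 - 800*sqrt(2)*g^2 - 560*g^2 - 1280*g - 800*sqrt(2)*g - 1280
(5) = 14*d^5 + 2*d^3 + 7*d^2 - 12*d - 6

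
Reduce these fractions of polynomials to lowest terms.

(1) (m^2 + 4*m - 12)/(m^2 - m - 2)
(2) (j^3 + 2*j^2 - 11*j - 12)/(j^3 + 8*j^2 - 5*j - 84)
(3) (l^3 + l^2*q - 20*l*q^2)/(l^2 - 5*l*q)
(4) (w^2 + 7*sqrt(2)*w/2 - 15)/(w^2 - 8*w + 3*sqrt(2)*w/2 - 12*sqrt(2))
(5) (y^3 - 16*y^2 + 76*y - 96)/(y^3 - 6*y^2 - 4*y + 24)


(1) = (m + 6)/(m + 1)
(2) = (j + 1)/(j + 7)
(3) = (-l^2 - l*q + 20*q^2)/(-l + 5*q)
(4) = (4*w^2 + 14*sqrt(2)*w - 60)/(4*w^2 + w*(-32 + 6*sqrt(2)) - 48*sqrt(2))
(5) = (y - 8)/(y + 2)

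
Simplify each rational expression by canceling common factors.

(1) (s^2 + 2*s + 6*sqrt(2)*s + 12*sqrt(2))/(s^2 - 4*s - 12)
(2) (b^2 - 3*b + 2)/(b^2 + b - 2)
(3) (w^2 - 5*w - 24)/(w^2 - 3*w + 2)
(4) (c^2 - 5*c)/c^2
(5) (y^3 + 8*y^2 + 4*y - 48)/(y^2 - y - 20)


(1) = (s + 6*sqrt(2))/(s - 6)
(2) = (b - 2)/(b + 2)
(3) = (w^2 - 5*w - 24)/(w^2 - 3*w + 2)
(4) = (c - 5)/c
(5) = (y^2 + 4*y - 12)/(y - 5)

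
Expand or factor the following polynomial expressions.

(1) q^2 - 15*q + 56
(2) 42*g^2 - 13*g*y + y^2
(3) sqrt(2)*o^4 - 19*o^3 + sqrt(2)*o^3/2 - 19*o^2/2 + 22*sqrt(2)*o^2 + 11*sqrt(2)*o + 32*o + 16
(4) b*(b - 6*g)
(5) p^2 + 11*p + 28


(1) = (q - 8)*(q - 7)
(2) = (-7*g + y)*(-6*g + y)
(3) = (o + 1/2)*(o - 8*sqrt(2))*(o - 2*sqrt(2))*(sqrt(2)*o + 1)
(4) = b^2 - 6*b*g
(5) = (p + 4)*(p + 7)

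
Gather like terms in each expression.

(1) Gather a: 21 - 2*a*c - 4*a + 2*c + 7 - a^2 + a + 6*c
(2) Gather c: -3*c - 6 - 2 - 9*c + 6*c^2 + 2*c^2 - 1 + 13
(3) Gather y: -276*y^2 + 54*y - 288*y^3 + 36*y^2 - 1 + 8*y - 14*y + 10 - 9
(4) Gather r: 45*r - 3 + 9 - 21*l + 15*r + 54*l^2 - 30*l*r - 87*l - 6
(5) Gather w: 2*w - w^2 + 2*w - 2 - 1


(1) = -a^2 + a*(-2*c - 3) + 8*c + 28
(2) = 8*c^2 - 12*c + 4
(3) = -288*y^3 - 240*y^2 + 48*y
(4) = 54*l^2 - 108*l + r*(60 - 30*l)
(5) = -w^2 + 4*w - 3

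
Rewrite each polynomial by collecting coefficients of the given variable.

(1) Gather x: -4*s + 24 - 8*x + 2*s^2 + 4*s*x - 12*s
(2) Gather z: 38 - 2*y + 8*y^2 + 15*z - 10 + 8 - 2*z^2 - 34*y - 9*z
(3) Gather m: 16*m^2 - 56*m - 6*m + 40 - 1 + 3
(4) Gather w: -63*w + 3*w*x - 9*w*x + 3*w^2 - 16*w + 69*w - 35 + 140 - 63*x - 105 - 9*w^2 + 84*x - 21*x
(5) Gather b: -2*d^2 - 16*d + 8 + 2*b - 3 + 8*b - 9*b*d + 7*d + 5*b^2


(1) = 2*s^2 - 16*s + x*(4*s - 8) + 24
(2) = 8*y^2 - 36*y - 2*z^2 + 6*z + 36
(3) = 16*m^2 - 62*m + 42
(4) = -6*w^2 + w*(-6*x - 10)
(5) = 5*b^2 + b*(10 - 9*d) - 2*d^2 - 9*d + 5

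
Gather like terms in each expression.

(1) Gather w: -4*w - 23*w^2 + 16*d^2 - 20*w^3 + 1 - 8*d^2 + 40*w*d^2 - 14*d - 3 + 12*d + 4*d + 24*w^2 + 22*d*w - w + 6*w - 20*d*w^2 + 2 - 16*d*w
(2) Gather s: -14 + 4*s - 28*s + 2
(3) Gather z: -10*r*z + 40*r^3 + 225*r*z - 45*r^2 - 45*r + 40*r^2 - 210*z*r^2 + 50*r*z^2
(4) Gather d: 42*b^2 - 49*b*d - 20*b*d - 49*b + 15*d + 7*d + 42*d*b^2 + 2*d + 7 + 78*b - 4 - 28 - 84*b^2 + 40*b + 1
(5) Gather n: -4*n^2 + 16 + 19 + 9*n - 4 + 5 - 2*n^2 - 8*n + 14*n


(1) = 8*d^2 + 2*d - 20*w^3 + w^2*(1 - 20*d) + w*(40*d^2 + 6*d + 1)
(2) = -24*s - 12
(3) = 40*r^3 - 5*r^2 + 50*r*z^2 - 45*r + z*(-210*r^2 + 215*r)
(4) = -42*b^2 + 69*b + d*(42*b^2 - 69*b + 24) - 24
(5) = -6*n^2 + 15*n + 36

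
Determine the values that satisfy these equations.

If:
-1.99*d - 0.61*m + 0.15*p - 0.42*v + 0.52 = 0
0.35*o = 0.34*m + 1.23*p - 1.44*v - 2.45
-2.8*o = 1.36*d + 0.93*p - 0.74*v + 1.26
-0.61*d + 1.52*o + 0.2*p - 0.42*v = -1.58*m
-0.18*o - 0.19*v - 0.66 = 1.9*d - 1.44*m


Then:
d = 0.41
m = 0.64
o = -0.93
p = -0.64
v = -1.87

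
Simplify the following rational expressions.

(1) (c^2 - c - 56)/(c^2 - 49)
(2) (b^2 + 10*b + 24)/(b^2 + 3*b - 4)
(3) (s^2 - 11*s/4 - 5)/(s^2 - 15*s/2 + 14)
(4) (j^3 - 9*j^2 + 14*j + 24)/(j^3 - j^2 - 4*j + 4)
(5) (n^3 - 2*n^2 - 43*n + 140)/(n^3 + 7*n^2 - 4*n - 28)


(1) = (c - 8)/(c - 7)
(2) = (b + 6)/(b - 1)
(3) = (4*s + 5)/(4*s - 14)
(4) = (j^3 - 9*j^2 + 14*j + 24)/(j^3 - j^2 - 4*j + 4)
(5) = (n^2 - 9*n + 20)/(n^2 - 4)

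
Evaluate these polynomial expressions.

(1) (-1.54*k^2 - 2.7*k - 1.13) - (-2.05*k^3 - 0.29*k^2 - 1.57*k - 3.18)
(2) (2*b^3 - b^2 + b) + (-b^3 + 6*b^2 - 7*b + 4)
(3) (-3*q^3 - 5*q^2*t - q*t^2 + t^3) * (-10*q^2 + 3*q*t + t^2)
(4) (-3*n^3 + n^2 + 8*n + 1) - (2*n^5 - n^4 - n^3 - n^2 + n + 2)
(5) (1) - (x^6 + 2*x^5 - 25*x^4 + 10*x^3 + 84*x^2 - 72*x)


(1) = 2.05*k^3 - 1.25*k^2 - 1.13*k + 2.05
(2) = b^3 + 5*b^2 - 6*b + 4
(3) = 30*q^5 + 41*q^4*t - 8*q^3*t^2 - 18*q^2*t^3 + 2*q*t^4 + t^5
(4) = -2*n^5 + n^4 - 2*n^3 + 2*n^2 + 7*n - 1
(5) = -x^6 - 2*x^5 + 25*x^4 - 10*x^3 - 84*x^2 + 72*x + 1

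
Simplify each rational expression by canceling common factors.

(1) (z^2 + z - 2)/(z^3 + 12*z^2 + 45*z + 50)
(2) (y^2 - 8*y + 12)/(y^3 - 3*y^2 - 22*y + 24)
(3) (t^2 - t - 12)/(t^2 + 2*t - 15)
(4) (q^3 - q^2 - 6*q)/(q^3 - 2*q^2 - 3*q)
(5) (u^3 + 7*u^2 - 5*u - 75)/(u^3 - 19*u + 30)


(1) = (z - 1)/(z^2 + 10*z + 25)
(2) = (y - 2)/(y^2 + 3*y - 4)
(3) = (t^2 - t - 12)/(t^2 + 2*t - 15)
(4) = (q + 2)/(q + 1)
(5) = (u + 5)/(u - 2)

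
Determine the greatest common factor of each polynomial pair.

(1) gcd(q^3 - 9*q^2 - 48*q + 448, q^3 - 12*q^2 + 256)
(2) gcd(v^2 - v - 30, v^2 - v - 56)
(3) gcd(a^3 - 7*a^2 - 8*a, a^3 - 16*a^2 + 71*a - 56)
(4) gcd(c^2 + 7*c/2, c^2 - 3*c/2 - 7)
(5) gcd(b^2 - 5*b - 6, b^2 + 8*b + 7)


(1) = gcd((q - 8)^2*(q + 7), (q - 8)^2*(q + 4)) = q^2 - 16*q + 64
(2) = gcd((v - 6)*(v + 5), (v - 8)*(v + 7)) = 1
(3) = gcd(a*(a - 8)*(a + 1), (a - 8)*(a - 7)*(a - 1)) = a - 8
(4) = 1
(5) = gcd((b - 6)*(b + 1), (b + 1)*(b + 7)) = b + 1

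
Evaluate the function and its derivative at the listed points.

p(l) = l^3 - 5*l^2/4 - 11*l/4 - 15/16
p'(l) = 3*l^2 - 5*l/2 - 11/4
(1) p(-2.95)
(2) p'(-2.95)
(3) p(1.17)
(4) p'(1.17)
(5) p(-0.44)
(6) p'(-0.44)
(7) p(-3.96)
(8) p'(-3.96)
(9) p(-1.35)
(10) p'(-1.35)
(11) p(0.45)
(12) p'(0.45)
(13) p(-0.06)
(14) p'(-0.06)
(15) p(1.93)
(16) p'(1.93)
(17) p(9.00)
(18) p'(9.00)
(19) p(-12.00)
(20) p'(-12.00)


(1) = -29.38
(2) = 30.73
(3) = -4.26
(4) = -1.57
(5) = -0.05
(6) = -1.07
(7) = -71.75
(8) = 54.19
(9) = -1.96
(10) = 6.09
(11) = -2.34
(12) = -3.27
(13) = -0.78
(14) = -2.59
(15) = -3.71
(16) = 3.60
(17) = 602.06
(18) = 217.75
(19) = -1875.94
(20) = 459.25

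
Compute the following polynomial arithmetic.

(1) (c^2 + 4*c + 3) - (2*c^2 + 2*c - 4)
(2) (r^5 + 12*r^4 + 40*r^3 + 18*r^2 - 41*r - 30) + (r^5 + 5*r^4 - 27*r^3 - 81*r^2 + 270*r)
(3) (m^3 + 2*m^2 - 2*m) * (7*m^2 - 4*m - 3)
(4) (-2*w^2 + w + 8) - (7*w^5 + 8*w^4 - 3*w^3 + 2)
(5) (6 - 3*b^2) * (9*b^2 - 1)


(1) = -c^2 + 2*c + 7
(2) = 2*r^5 + 17*r^4 + 13*r^3 - 63*r^2 + 229*r - 30
(3) = 7*m^5 + 10*m^4 - 25*m^3 + 2*m^2 + 6*m
(4) = -7*w^5 - 8*w^4 + 3*w^3 - 2*w^2 + w + 6
(5) = -27*b^4 + 57*b^2 - 6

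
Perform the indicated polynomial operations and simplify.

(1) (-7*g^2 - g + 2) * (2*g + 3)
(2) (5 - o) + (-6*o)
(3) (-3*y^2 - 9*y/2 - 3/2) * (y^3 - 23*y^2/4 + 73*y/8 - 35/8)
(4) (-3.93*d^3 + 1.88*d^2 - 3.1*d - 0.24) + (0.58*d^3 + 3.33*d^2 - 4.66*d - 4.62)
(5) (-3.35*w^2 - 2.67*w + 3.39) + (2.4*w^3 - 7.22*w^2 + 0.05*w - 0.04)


(1) = -14*g^3 - 23*g^2 + g + 6
(2) = 5 - 7*o
(3) = -3*y^5 + 51*y^4/4 - 3*y^3 - 309*y^2/16 + 6*y + 105/16
(4) = -3.35*d^3 + 5.21*d^2 - 7.76*d - 4.86
(5) = 2.4*w^3 - 10.57*w^2 - 2.62*w + 3.35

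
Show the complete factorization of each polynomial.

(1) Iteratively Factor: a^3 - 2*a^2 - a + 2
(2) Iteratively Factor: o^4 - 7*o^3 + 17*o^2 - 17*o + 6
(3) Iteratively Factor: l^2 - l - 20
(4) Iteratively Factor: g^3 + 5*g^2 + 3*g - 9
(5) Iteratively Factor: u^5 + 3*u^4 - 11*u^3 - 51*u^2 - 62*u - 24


(1) = (a + 1)*(a^2 - 3*a + 2) = (a - 1)*(a + 1)*(a - 2)
(2) = (o - 1)*(o^3 - 6*o^2 + 11*o - 6) = (o - 3)*(o - 1)*(o^2 - 3*o + 2) = (o - 3)*(o - 2)*(o - 1)*(o - 1)
(3) = (l - 5)*(l + 4)
(4) = (g - 1)*(g^2 + 6*g + 9) = (g - 1)*(g + 3)*(g + 3)
(5) = (u + 2)*(u^4 + u^3 - 13*u^2 - 25*u - 12) = (u + 1)*(u + 2)*(u^3 - 13*u - 12) = (u + 1)^2*(u + 2)*(u^2 - u - 12) = (u + 1)^2*(u + 2)*(u + 3)*(u - 4)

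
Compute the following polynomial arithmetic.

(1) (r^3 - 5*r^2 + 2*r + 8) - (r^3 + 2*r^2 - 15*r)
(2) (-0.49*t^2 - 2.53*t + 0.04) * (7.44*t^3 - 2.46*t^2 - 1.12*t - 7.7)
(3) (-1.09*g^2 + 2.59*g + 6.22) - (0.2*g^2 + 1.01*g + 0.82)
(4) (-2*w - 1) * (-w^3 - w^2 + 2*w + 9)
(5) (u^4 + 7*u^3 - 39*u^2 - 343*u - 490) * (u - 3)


(1) = -7*r^2 + 17*r + 8
(2) = -3.6456*t^5 - 17.6178*t^4 + 7.0702*t^3 + 6.5082*t^2 + 19.4362*t - 0.308
(3) = -1.29*g^2 + 1.58*g + 5.4
(4) = 2*w^4 + 3*w^3 - 3*w^2 - 20*w - 9
(5) = u^5 + 4*u^4 - 60*u^3 - 226*u^2 + 539*u + 1470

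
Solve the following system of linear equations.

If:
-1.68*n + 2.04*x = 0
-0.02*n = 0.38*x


Then:
n = 0.00
x = 0.00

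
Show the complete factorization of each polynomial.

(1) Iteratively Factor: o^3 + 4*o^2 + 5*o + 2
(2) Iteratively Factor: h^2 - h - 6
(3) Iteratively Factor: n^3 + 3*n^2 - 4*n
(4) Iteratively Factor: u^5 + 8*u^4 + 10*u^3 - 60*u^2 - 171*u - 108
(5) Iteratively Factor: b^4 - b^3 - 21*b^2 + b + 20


(1) = (o + 1)*(o^2 + 3*o + 2) = (o + 1)^2*(o + 2)
(2) = (h - 3)*(h + 2)
(3) = (n + 4)*(n^2 - n) = (n - 1)*(n + 4)*(n)
(4) = (u + 3)*(u^4 + 5*u^3 - 5*u^2 - 45*u - 36) = (u - 3)*(u + 3)*(u^3 + 8*u^2 + 19*u + 12) = (u - 3)*(u + 3)*(u + 4)*(u^2 + 4*u + 3) = (u - 3)*(u + 3)^2*(u + 4)*(u + 1)
(5) = (b - 1)*(b^3 - 21*b - 20) = (b - 5)*(b - 1)*(b^2 + 5*b + 4) = (b - 5)*(b - 1)*(b + 1)*(b + 4)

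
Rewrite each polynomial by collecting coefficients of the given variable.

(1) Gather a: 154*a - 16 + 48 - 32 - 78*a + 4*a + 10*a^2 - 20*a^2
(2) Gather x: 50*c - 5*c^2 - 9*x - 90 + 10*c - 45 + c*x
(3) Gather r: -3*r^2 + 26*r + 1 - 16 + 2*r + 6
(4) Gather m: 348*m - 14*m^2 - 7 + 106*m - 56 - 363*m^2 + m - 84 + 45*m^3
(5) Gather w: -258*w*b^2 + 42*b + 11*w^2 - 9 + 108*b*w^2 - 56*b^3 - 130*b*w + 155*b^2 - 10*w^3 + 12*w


(1) = -10*a^2 + 80*a
(2) = -5*c^2 + 60*c + x*(c - 9) - 135
(3) = -3*r^2 + 28*r - 9
(4) = 45*m^3 - 377*m^2 + 455*m - 147
(5) = -56*b^3 + 155*b^2 + 42*b - 10*w^3 + w^2*(108*b + 11) + w*(-258*b^2 - 130*b + 12) - 9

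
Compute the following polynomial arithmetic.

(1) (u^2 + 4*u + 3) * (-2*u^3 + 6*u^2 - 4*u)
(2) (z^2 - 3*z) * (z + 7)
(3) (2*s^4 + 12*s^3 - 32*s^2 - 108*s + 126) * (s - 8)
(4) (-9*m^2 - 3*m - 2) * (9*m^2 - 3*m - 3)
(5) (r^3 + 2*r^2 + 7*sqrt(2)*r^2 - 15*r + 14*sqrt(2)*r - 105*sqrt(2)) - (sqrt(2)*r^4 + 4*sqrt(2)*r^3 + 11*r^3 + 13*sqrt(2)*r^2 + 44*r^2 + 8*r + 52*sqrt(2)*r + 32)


(1) = -2*u^5 - 2*u^4 + 14*u^3 + 2*u^2 - 12*u
(2) = z^3 + 4*z^2 - 21*z
(3) = 2*s^5 - 4*s^4 - 128*s^3 + 148*s^2 + 990*s - 1008
(4) = -81*m^4 + 18*m^2 + 15*m + 6
(5) = -sqrt(2)*r^4 - 10*r^3 - 4*sqrt(2)*r^3 - 42*r^2 - 6*sqrt(2)*r^2 - 38*sqrt(2)*r - 23*r - 105*sqrt(2) - 32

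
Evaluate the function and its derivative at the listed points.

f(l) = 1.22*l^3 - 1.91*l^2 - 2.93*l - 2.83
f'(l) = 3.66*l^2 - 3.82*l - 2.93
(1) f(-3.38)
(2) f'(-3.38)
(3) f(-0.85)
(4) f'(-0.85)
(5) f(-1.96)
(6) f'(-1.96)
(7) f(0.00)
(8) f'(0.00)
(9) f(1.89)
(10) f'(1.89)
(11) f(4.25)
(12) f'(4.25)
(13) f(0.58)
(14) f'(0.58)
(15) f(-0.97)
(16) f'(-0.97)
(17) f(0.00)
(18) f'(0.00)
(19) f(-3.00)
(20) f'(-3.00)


(1) = -61.86
(2) = 51.79
(3) = -2.47
(4) = 2.96
(5) = -13.61
(6) = 18.62
(7) = -2.83
(8) = -2.93
(9) = -6.95
(10) = 2.92
(11) = 43.87
(12) = 46.94
(13) = -4.93
(14) = -3.91
(15) = -2.90
(16) = 4.22
(17) = -2.83
(18) = -2.93
(19) = -44.17
(20) = 41.47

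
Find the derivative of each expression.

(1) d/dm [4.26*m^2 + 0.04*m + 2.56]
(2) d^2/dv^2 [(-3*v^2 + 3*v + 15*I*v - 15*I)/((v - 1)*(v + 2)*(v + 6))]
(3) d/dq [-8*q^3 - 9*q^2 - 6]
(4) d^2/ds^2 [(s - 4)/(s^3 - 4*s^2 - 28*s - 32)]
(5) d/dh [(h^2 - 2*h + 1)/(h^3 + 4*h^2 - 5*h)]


(1) = 8.52*m + 0.04
(2) = (-6*v^3 + 90*I*v^2 + v*(216 + 720*I) + 576 + 1560*I)/(v^6 + 24*v^5 + 228*v^4 + 1088*v^3 + 2736*v^2 + 3456*v + 1728)
(3) = 6*q*(-4*q - 3)
(4) = 2*(3*s^3 - 48*s^2 + 352*s - 880)/(s^7 - 16*s^6 + 24*s^5 + 480*s^4 - 240*s^3 - 6528*s^2 - 13312*s - 8192)
(5) = (-h^2 + 2*h + 5)/(h^2*(h^2 + 10*h + 25))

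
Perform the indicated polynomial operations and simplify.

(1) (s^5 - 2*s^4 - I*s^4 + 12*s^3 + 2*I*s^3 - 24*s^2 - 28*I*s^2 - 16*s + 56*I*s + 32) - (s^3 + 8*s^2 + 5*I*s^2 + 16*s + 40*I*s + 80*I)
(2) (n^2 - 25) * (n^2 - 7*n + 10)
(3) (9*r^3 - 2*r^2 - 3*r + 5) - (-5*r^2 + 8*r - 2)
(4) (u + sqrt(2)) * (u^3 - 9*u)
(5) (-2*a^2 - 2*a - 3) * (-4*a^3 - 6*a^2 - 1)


(1) = s^5 - 2*s^4 - I*s^4 + 11*s^3 + 2*I*s^3 - 32*s^2 - 33*I*s^2 - 32*s + 16*I*s + 32 - 80*I
(2) = n^4 - 7*n^3 - 15*n^2 + 175*n - 250
(3) = 9*r^3 + 3*r^2 - 11*r + 7
(4) = u^4 + sqrt(2)*u^3 - 9*u^2 - 9*sqrt(2)*u
(5) = 8*a^5 + 20*a^4 + 24*a^3 + 20*a^2 + 2*a + 3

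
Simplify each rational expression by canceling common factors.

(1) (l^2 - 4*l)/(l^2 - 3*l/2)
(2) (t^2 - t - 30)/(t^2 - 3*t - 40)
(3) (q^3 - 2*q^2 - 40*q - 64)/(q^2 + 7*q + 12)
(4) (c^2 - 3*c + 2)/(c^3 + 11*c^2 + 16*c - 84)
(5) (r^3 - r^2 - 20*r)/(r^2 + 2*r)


(1) = (2*l - 8)/(2*l - 3)
(2) = (t - 6)/(t - 8)
(3) = (q^2 - 6*q - 16)/(q + 3)
(4) = (c - 1)/(c^2 + 13*c + 42)
(5) = (r^2 - r - 20)/(r + 2)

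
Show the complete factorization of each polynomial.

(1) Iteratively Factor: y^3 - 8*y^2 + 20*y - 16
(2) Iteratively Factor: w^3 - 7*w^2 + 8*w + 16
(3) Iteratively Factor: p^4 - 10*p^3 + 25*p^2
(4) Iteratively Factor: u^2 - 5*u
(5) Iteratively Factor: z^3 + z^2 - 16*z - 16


(1) = (y - 2)*(y^2 - 6*y + 8) = (y - 4)*(y - 2)*(y - 2)
(2) = (w - 4)*(w^2 - 3*w - 4) = (w - 4)^2*(w + 1)
(3) = (p)*(p^3 - 10*p^2 + 25*p) = p*(p - 5)*(p^2 - 5*p) = p^2*(p - 5)*(p - 5)
(4) = (u - 5)*(u)
(5) = (z + 4)*(z^2 - 3*z - 4) = (z + 1)*(z + 4)*(z - 4)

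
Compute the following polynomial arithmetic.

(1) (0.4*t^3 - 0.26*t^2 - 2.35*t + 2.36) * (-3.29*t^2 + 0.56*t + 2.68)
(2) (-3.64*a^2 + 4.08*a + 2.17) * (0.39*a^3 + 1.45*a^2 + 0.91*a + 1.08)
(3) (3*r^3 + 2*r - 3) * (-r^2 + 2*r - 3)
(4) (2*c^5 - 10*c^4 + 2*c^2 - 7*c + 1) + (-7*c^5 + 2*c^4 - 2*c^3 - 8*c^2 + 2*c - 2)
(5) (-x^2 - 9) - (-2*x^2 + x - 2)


(1) = -1.316*t^5 + 1.0794*t^4 + 8.6579*t^3 - 9.7772*t^2 - 4.9764*t + 6.3248
(2) = -1.4196*a^5 - 3.6868*a^4 + 3.4499*a^3 + 2.9281*a^2 + 6.3811*a + 2.3436
(3) = -3*r^5 + 6*r^4 - 11*r^3 + 7*r^2 - 12*r + 9
(4) = -5*c^5 - 8*c^4 - 2*c^3 - 6*c^2 - 5*c - 1
(5) = x^2 - x - 7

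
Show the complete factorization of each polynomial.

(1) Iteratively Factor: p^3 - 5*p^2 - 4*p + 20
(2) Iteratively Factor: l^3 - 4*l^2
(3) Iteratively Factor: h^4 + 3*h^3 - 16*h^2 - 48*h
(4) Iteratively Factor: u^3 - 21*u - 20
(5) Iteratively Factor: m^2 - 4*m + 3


(1) = (p - 5)*(p^2 - 4) = (p - 5)*(p - 2)*(p + 2)
(2) = (l)*(l^2 - 4*l) = l^2*(l - 4)
(3) = (h - 4)*(h^3 + 7*h^2 + 12*h) = (h - 4)*(h + 3)*(h^2 + 4*h) = (h - 4)*(h + 3)*(h + 4)*(h)
(4) = (u + 1)*(u^2 - u - 20) = (u - 5)*(u + 1)*(u + 4)
(5) = (m - 1)*(m - 3)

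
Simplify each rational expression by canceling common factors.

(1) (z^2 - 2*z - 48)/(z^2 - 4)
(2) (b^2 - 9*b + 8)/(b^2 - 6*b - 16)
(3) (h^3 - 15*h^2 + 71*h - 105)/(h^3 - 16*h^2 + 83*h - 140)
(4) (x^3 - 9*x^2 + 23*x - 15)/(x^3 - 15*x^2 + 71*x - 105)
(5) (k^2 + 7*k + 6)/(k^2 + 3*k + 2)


(1) = (z^2 - 2*z - 48)/(z^2 - 4)
(2) = (b - 1)/(b + 2)
(3) = (h - 3)/(h - 4)
(4) = (x - 1)/(x - 7)
(5) = (k + 6)/(k + 2)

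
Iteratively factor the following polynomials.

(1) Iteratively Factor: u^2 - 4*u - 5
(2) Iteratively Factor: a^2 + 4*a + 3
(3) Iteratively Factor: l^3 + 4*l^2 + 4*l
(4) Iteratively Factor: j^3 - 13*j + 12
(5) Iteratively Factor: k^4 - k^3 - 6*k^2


(1) = (u - 5)*(u + 1)
(2) = (a + 3)*(a + 1)
(3) = (l + 2)*(l^2 + 2*l) = l*(l + 2)*(l + 2)
(4) = (j + 4)*(j^2 - 4*j + 3) = (j - 3)*(j + 4)*(j - 1)
(5) = (k)*(k^3 - k^2 - 6*k) = k*(k + 2)*(k^2 - 3*k) = k*(k - 3)*(k + 2)*(k)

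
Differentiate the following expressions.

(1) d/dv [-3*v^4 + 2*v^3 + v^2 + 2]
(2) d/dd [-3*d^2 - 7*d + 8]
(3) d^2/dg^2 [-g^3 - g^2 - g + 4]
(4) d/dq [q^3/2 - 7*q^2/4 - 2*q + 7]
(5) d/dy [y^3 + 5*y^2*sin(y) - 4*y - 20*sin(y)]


(1) = 2*v*(-6*v^2 + 3*v + 1)
(2) = -6*d - 7
(3) = -6*g - 2
(4) = 3*q^2/2 - 7*q/2 - 2
(5) = 5*y^2*cos(y) + 3*y^2 + 10*y*sin(y) - 20*cos(y) - 4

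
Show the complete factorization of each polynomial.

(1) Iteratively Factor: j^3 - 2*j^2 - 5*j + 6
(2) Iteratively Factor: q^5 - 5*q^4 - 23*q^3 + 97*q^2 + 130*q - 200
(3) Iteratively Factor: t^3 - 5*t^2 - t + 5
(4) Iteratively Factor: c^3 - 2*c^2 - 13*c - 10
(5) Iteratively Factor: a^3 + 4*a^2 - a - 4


(1) = (j + 2)*(j^2 - 4*j + 3) = (j - 3)*(j + 2)*(j - 1)
(2) = (q - 1)*(q^4 - 4*q^3 - 27*q^2 + 70*q + 200) = (q - 5)*(q - 1)*(q^3 + q^2 - 22*q - 40) = (q - 5)*(q - 1)*(q + 4)*(q^2 - 3*q - 10) = (q - 5)*(q - 1)*(q + 2)*(q + 4)*(q - 5)
(3) = (t - 5)*(t^2 - 1) = (t - 5)*(t - 1)*(t + 1)
(4) = (c - 5)*(c^2 + 3*c + 2) = (c - 5)*(c + 2)*(c + 1)
(5) = (a + 4)*(a^2 - 1) = (a - 1)*(a + 4)*(a + 1)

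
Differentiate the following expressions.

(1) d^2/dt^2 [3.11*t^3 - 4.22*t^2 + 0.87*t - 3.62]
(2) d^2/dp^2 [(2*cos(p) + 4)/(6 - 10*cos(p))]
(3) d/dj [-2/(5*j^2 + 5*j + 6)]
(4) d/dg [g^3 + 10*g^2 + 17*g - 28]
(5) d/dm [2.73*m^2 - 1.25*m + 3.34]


(1) = 18.66*t - 8.44
(2) = 13*(-5*sin(p)^2 + 3*cos(p) - 5)/(5*cos(p) - 3)^3
(3) = 10*(2*j + 1)/(5*j^2 + 5*j + 6)^2
(4) = 3*g^2 + 20*g + 17
(5) = 5.46*m - 1.25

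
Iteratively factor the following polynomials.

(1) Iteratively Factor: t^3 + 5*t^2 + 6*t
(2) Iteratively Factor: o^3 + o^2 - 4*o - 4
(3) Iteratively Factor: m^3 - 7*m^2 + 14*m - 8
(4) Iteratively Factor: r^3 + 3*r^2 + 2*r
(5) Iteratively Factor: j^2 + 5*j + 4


(1) = (t + 2)*(t^2 + 3*t) = t*(t + 2)*(t + 3)
(2) = (o - 2)*(o^2 + 3*o + 2) = (o - 2)*(o + 1)*(o + 2)
(3) = (m - 2)*(m^2 - 5*m + 4) = (m - 2)*(m - 1)*(m - 4)
(4) = (r + 2)*(r^2 + r) = r*(r + 2)*(r + 1)
(5) = (j + 4)*(j + 1)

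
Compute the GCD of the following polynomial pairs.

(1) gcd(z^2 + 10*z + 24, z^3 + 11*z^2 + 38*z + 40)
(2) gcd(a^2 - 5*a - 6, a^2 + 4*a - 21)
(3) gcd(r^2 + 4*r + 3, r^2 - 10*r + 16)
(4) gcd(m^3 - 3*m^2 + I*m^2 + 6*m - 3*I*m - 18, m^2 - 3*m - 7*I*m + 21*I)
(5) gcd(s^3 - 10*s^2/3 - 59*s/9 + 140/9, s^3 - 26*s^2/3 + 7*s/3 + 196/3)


(1) = z + 4
(2) = gcd((a - 6)*(a + 1), (a - 3)*(a + 7)) = 1
(3) = gcd((r + 1)*(r + 3), (r - 8)*(r - 2)) = 1
(4) = gcd((m - 3)*(m - 2*I)*(m + 3*I), (m - 3)*(m - 7*I)) = m - 3
(5) = s^2 - 5*s/3 - 28/3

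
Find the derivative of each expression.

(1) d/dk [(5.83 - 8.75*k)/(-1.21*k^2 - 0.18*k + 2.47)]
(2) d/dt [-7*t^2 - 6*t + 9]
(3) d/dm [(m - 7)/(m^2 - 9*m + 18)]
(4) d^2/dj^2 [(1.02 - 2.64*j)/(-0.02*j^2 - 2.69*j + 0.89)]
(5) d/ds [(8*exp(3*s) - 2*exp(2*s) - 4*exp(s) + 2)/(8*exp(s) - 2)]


(1) = (-10.5875*k^2 + 14.1086*k - 20.5631)/(1.4641*k^4 + 0.4356*k^3 - 5.945*k^2 - 0.8892*k + 6.1009)
(2) = -14*t - 6
(3) = (m^2 - 9*m - (m - 7)*(2*m - 9) + 18)/(m^2 - 9*m + 18)^2
(4) = ((0.04*j + 2.69)*(0.08*j + 5.38)*(2.64*j - 1.02) - (0.3168*j + 14.1624)*(0.02*j^2 + 2.69*j - 0.89))/(0.02*j^2 + 2.69*j - 0.89)^3
(5) = 2*(16*exp(3*s) - 8*exp(2*s) + exp(s) - 1)*exp(s)/(16*exp(2*s) - 8*exp(s) + 1)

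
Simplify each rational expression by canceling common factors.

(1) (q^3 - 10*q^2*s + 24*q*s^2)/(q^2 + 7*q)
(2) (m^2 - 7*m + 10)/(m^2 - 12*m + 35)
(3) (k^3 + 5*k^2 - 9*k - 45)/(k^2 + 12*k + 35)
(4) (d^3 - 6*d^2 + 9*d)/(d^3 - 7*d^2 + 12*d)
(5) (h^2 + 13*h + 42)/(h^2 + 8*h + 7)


(1) = (q^2 - 10*q*s + 24*s^2)/(q + 7)
(2) = (m - 2)/(m - 7)
(3) = (k^2 - 9)/(k + 7)
(4) = (d - 3)/(d - 4)
(5) = (h + 6)/(h + 1)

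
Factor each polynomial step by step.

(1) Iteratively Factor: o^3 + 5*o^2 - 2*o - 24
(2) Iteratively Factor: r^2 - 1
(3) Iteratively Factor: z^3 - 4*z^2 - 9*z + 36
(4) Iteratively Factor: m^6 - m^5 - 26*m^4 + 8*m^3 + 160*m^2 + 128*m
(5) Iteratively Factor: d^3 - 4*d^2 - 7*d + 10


(1) = (o + 3)*(o^2 + 2*o - 8) = (o + 3)*(o + 4)*(o - 2)
(2) = (r - 1)*(r + 1)
(3) = (z - 4)*(z^2 - 9) = (z - 4)*(z + 3)*(z - 3)
(4) = (m)*(m^5 - m^4 - 26*m^3 + 8*m^2 + 160*m + 128) = m*(m + 4)*(m^4 - 5*m^3 - 6*m^2 + 32*m + 32) = m*(m + 2)*(m + 4)*(m^3 - 7*m^2 + 8*m + 16) = m*(m - 4)*(m + 2)*(m + 4)*(m^2 - 3*m - 4) = m*(m - 4)*(m + 1)*(m + 2)*(m + 4)*(m - 4)
(5) = (d + 2)*(d^2 - 6*d + 5) = (d - 1)*(d + 2)*(d - 5)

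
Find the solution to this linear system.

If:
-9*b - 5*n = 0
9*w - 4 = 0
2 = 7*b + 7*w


Then:
b = -10/63
n = 2/7
w = 4/9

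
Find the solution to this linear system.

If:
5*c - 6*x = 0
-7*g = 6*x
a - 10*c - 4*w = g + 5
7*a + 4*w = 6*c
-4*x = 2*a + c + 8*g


Then:
a = -29/82
c = -21/41
g = 15/41
w = -49/328
x = -35/82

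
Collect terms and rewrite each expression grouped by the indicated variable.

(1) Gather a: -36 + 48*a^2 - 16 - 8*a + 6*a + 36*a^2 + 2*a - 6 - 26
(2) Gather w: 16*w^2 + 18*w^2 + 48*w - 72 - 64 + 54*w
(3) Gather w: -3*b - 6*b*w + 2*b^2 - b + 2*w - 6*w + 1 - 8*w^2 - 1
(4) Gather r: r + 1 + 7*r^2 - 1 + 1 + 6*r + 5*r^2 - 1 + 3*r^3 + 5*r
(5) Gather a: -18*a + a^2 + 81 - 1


(1) = 84*a^2 - 84
(2) = 34*w^2 + 102*w - 136
(3) = 2*b^2 - 4*b - 8*w^2 + w*(-6*b - 4)
(4) = 3*r^3 + 12*r^2 + 12*r
(5) = a^2 - 18*a + 80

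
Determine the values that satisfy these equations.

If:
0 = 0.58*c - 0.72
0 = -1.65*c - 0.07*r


Then:
c = 1.24
r = -29.26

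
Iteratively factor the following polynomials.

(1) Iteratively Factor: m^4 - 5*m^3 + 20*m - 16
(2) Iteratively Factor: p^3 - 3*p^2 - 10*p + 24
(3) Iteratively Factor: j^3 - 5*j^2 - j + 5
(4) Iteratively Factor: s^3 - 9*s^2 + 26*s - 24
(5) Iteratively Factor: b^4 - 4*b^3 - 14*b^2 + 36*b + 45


(1) = (m - 4)*(m^3 - m^2 - 4*m + 4) = (m - 4)*(m + 2)*(m^2 - 3*m + 2) = (m - 4)*(m - 1)*(m + 2)*(m - 2)
(2) = (p + 3)*(p^2 - 6*p + 8) = (p - 2)*(p + 3)*(p - 4)
(3) = (j - 5)*(j^2 - 1) = (j - 5)*(j - 1)*(j + 1)
(4) = (s - 2)*(s^2 - 7*s + 12) = (s - 3)*(s - 2)*(s - 4)
(5) = (b - 5)*(b^3 + b^2 - 9*b - 9) = (b - 5)*(b + 3)*(b^2 - 2*b - 3) = (b - 5)*(b - 3)*(b + 3)*(b + 1)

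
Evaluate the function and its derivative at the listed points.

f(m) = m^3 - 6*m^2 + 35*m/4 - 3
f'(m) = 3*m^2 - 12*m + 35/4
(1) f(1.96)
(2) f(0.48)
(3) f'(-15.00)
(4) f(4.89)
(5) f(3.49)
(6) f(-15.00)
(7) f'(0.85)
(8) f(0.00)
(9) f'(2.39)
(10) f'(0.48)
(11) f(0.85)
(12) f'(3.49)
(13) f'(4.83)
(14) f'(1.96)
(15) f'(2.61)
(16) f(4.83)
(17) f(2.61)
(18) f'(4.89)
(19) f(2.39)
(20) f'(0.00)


(1) = -1.37
(2) = -0.07
(3) = 863.75
(4) = 13.25
(5) = -3.03
(6) = -4859.25
(7) = 0.72
(8) = -3.00
(9) = -2.79
(10) = 3.68
(11) = 0.72
(12) = 3.41
(13) = 20.78
(14) = -3.25
(15) = -2.13
(16) = 11.97
(17) = -3.26
(18) = 21.81
(19) = -2.71
(20) = 8.75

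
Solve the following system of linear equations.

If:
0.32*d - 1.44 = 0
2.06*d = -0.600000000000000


Then:
No Solution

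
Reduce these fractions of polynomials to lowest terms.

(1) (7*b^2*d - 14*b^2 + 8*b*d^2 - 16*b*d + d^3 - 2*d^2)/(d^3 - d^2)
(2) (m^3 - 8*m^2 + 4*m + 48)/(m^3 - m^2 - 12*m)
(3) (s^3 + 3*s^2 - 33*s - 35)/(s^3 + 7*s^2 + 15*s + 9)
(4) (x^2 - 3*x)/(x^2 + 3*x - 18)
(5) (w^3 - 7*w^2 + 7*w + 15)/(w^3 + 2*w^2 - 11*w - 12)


(1) = (7*b^2*d - 14*b^2 + 8*b*d^2 - 16*b*d + d^3 - 2*d^2)/(d^3 - d^2)
(2) = (m^2 - 4*m - 12)/(m^2 + 3*m)
(3) = (s^2 + 2*s - 35)/(s^2 + 6*s + 9)
(4) = x/(x + 6)
(5) = (w - 5)/(w + 4)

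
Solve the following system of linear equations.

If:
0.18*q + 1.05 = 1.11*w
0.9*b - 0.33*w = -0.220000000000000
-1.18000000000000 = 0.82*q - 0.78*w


Then:
b = 0.06
q = -0.64
w = 0.84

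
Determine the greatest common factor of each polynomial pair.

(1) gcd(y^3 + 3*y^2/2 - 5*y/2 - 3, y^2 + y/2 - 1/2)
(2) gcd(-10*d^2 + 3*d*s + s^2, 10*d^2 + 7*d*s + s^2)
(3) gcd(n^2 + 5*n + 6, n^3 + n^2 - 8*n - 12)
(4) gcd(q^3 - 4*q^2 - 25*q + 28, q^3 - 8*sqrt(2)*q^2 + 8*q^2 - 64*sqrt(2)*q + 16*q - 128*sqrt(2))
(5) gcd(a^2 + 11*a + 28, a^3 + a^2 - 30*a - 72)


(1) = gcd((y - 3/2)*(y + 1)*(y + 2), (y - 1/2)*(y + 1)) = y + 1
(2) = gcd((-2*d + s)*(5*d + s), (2*d + s)*(5*d + s)) = 5*d + s
(3) = n + 2
(4) = gcd((q - 7)*(q - 1)*(q + 4), (q + 4)^2*(q - 8*sqrt(2))) = q + 4
(5) = a + 4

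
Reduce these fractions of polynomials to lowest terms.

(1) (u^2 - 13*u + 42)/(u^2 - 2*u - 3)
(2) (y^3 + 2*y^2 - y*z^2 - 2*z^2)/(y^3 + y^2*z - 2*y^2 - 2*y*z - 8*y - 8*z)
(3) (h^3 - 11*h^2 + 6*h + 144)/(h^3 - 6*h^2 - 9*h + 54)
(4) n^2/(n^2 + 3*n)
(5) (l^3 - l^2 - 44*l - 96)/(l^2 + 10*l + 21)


(1) = (u^2 - 13*u + 42)/(u^2 - 2*u - 3)
(2) = (y - z)/(y - 4)
(3) = (h - 8)/(h - 3)
(4) = n/(n + 3)
(5) = (l^2 - 4*l - 32)/(l + 7)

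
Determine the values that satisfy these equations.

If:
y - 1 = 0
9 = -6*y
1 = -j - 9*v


Then:
No Solution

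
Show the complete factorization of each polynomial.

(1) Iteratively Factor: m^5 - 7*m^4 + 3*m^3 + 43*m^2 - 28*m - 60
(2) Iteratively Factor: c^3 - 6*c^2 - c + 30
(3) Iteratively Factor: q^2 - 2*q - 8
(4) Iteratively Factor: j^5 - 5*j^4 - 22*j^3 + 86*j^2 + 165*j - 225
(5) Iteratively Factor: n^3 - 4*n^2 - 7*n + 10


(1) = (m + 1)*(m^4 - 8*m^3 + 11*m^2 + 32*m - 60) = (m + 1)*(m + 2)*(m^3 - 10*m^2 + 31*m - 30) = (m - 2)*(m + 1)*(m + 2)*(m^2 - 8*m + 15) = (m - 3)*(m - 2)*(m + 1)*(m + 2)*(m - 5)
(2) = (c + 2)*(c^2 - 8*c + 15) = (c - 5)*(c + 2)*(c - 3)
(3) = (q - 4)*(q + 2)
(4) = (j - 5)*(j^4 - 22*j^2 - 24*j + 45) = (j - 5)^2*(j^3 + 5*j^2 + 3*j - 9) = (j - 5)^2*(j - 1)*(j^2 + 6*j + 9) = (j - 5)^2*(j - 1)*(j + 3)*(j + 3)
(5) = (n - 1)*(n^2 - 3*n - 10) = (n - 1)*(n + 2)*(n - 5)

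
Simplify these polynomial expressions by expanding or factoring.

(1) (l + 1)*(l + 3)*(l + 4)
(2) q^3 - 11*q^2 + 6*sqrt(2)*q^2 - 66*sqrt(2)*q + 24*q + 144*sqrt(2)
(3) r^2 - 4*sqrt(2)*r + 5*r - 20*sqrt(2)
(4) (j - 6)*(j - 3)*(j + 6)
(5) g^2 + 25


(1) = l^3 + 8*l^2 + 19*l + 12
(2) = (q - 8)*(q - 3)*(q + 6*sqrt(2))
(3) = (r + 5)*(r - 4*sqrt(2))
(4) = j^3 - 3*j^2 - 36*j + 108
(5) = (g - 5*I)*(g + 5*I)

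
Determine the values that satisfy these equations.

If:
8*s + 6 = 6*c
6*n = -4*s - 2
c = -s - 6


Then:
c = -3
n = 5/3
s = -3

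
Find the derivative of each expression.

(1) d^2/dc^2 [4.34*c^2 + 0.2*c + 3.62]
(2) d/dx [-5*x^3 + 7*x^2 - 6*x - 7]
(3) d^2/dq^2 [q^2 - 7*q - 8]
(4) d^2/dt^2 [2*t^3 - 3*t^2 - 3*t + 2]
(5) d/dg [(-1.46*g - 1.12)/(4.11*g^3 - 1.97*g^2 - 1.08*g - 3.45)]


(1) = 8.68000000000000
(2) = -15*x^2 + 14*x - 6
(3) = 2
(4) = 12*t - 6
(5) = (12.0012*g^3 + 10.9334*g^2 - 4.4128*g + 3.8274)/(16.8921*g^6 - 16.1934*g^5 - 4.9967*g^4 - 24.1038*g^3 + 14.7594*g^2 + 7.452*g + 11.9025)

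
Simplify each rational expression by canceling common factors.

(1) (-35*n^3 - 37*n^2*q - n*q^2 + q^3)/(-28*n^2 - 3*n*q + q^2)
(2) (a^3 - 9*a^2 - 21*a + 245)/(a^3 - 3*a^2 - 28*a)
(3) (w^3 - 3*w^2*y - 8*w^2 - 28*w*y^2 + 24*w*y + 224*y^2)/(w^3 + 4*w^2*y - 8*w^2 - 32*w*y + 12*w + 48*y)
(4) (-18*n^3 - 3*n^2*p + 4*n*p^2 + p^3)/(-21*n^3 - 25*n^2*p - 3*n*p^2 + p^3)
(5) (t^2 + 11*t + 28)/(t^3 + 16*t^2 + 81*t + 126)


(1) = (5*n^2 + 6*n*q + q^2)/(4*n + q)
(2) = (a^2 - 2*a - 35)/(a^2 + 4*a)
(3) = (w^2 - 7*w*y - 8*w + 56*y)/(w^2 - 8*w + 12)
(4) = (-6*n^2 + n*p + p^2)/(-7*n^2 - 6*n*p + p^2)
(5) = (t + 4)/(t^2 + 9*t + 18)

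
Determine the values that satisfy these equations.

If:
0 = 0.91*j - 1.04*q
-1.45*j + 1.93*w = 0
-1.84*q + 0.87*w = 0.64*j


Then:
j = 0.00
q = 0.00
w = 0.00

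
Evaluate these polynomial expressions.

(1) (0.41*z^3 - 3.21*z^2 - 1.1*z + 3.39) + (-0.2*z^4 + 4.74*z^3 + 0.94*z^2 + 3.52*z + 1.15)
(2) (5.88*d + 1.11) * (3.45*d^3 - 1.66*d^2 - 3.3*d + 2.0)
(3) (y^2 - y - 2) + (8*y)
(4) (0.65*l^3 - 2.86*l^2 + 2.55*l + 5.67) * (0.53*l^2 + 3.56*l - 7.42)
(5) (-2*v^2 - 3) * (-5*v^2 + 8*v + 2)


(1) = -0.2*z^4 + 5.15*z^3 - 2.27*z^2 + 2.42*z + 4.54
(2) = 20.286*d^4 - 5.9313*d^3 - 21.2466*d^2 + 8.097*d + 2.22
(3) = y^2 + 7*y - 2
(4) = 0.3445*l^5 + 0.7982*l^4 - 13.6531*l^3 + 33.3043*l^2 + 1.2642*l - 42.0714
(5) = 10*v^4 - 16*v^3 + 11*v^2 - 24*v - 6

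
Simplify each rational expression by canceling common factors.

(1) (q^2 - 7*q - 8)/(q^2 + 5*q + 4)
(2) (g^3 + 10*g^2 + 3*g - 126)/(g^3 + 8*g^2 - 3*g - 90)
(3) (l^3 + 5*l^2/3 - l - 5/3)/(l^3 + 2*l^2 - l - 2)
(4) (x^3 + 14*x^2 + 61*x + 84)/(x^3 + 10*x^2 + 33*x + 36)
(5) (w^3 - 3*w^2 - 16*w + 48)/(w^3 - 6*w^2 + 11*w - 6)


(1) = (q - 8)/(q + 4)
(2) = (g + 7)/(g + 5)
(3) = (3*l + 5)/(3*l + 6)
(4) = (x + 7)/(x + 3)
(5) = (w^2 - 16)/(w^2 - 3*w + 2)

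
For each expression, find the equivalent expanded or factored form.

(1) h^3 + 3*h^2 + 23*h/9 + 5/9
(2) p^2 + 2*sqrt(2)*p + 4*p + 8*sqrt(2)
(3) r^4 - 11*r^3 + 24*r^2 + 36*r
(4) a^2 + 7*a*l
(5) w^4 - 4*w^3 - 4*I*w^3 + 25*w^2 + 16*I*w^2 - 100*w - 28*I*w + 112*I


(1) = (h + 1/3)*(h + 1)*(h + 5/3)
(2) = (p + 4)*(p + 2*sqrt(2))
(3) = r*(r - 6)^2*(r + 1)
(4) = a*(a + 7*l)
(5) = (w - 4)*(w - 7*I)*(w - I)*(w + 4*I)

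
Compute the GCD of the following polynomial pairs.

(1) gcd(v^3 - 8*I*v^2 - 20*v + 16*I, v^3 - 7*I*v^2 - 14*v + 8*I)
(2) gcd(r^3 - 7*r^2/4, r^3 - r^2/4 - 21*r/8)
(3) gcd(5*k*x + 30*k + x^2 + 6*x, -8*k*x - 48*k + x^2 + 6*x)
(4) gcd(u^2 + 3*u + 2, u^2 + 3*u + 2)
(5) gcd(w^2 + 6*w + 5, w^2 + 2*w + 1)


(1) = v^2 - 6*I*v - 8
(2) = r^2 - 7*r/4
(3) = gcd((5*k + x)*(x + 6), (-8*k + x)*(x + 6)) = x + 6
(4) = gcd((u + 1)*(u + 2), (u + 1)*(u + 2)) = u^2 + 3*u + 2
(5) = w + 1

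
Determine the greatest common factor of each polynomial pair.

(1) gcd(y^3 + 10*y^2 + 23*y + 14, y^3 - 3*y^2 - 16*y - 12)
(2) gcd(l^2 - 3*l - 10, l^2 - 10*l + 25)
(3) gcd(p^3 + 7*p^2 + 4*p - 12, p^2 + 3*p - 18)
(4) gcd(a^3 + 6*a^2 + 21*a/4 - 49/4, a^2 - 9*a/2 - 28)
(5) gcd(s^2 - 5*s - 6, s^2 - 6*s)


(1) = y^2 + 3*y + 2
(2) = l - 5
(3) = gcd((p - 1)*(p + 2)*(p + 6), (p - 3)*(p + 6)) = p + 6
(4) = a + 7/2
(5) = gcd((s - 6)*(s + 1), s*(s - 6)) = s - 6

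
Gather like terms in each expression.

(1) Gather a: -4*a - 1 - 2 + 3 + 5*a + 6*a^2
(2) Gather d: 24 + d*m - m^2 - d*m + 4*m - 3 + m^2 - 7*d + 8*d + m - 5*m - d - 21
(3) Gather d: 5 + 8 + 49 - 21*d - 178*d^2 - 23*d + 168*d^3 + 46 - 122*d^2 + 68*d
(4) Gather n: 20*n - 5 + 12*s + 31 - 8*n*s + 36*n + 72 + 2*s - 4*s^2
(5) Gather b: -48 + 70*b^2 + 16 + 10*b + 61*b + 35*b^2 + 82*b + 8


(1) = 6*a^2 + a
(2) = 0
(3) = 168*d^3 - 300*d^2 + 24*d + 108
(4) = n*(56 - 8*s) - 4*s^2 + 14*s + 98
(5) = 105*b^2 + 153*b - 24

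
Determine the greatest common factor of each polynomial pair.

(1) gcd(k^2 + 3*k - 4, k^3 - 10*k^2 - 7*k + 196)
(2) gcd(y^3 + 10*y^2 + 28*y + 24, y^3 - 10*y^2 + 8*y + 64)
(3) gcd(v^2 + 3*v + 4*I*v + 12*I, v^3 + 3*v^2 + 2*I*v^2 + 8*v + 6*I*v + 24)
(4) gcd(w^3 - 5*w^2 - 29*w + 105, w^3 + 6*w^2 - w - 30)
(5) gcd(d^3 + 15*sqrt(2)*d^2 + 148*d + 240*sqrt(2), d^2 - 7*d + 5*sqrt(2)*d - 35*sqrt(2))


(1) = k + 4
(2) = y + 2
(3) = v^2 + v*(3 + 4*I) + 12*I
(4) = gcd((w - 7)*(w - 3)*(w + 5), (w - 2)*(w + 3)*(w + 5)) = w + 5
(5) = d + 5*sqrt(2)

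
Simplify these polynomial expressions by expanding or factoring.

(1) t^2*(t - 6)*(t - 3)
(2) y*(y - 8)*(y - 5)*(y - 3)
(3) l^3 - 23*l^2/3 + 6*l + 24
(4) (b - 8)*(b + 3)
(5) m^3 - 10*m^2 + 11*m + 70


(1) = t^4 - 9*t^3 + 18*t^2
(2) = y^4 - 16*y^3 + 79*y^2 - 120*y
(3) = (l - 6)*(l - 3)*(l + 4/3)
(4) = b^2 - 5*b - 24
(5) = (m - 7)*(m - 5)*(m + 2)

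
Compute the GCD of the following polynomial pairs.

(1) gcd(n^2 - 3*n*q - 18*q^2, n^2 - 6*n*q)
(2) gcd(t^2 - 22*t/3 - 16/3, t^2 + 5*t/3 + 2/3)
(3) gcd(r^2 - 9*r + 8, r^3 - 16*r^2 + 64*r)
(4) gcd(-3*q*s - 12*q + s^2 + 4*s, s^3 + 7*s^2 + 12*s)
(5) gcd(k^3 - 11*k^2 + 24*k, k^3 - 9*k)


(1) = gcd((n - 6*q)*(n + 3*q), n*(n - 6*q)) = -n + 6*q
(2) = gcd((t - 8)*(t + 2/3), (t + 2/3)*(t + 1)) = t + 2/3
(3) = gcd((r - 8)*(r - 1), r*(r - 8)^2) = r - 8
(4) = gcd((-3*q + s)*(s + 4), s*(s + 3)*(s + 4)) = s + 4
(5) = gcd(k*(k - 8)*(k - 3), k*(k - 3)*(k + 3)) = k^2 - 3*k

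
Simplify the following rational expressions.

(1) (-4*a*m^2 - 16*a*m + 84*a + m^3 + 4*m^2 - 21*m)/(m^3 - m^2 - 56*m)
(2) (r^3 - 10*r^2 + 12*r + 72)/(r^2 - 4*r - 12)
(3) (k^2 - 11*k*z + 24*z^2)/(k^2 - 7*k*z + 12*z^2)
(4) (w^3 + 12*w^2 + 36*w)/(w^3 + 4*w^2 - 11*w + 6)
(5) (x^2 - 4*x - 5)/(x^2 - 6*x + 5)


(1) = (-4*a*m + 12*a + m^2 - 3*m)/(m^2 - 8*m)
(2) = r - 6
(3) = (-k + 8*z)/(-k + 4*z)
(4) = (w^2 + 6*w)/(w^2 - 2*w + 1)
(5) = (x + 1)/(x - 1)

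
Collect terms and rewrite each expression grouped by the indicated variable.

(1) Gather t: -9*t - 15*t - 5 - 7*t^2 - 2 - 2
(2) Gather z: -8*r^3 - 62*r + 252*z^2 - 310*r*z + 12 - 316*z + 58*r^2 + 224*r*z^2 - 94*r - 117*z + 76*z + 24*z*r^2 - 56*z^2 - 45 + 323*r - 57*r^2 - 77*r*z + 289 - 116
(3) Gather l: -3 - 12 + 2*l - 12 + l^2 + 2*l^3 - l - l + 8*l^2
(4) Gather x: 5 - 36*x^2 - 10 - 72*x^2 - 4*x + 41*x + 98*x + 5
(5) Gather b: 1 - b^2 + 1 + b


(1) = -7*t^2 - 24*t - 9
(2) = -8*r^3 + r^2 + 167*r + z^2*(224*r + 196) + z*(24*r^2 - 387*r - 357) + 140
(3) = 2*l^3 + 9*l^2 - 27
(4) = -108*x^2 + 135*x
(5) = -b^2 + b + 2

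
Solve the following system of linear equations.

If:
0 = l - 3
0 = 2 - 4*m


Then:
l = 3
m = 1/2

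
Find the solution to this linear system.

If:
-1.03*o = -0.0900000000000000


Then:
o = 0.09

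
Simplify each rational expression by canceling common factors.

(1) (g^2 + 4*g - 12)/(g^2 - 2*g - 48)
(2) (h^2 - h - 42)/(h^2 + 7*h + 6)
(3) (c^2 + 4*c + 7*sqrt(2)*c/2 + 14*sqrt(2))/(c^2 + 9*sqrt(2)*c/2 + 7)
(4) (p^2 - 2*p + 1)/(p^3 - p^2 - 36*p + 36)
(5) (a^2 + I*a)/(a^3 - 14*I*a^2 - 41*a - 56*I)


(1) = (g - 2)/(g - 8)
(2) = (h - 7)/(h + 1)
(3) = (4*c + 16)/(4*c + 4*sqrt(2))
(4) = (p - 1)/(p^2 - 36)
(5) = a/(a^2 - 15*I*a - 56)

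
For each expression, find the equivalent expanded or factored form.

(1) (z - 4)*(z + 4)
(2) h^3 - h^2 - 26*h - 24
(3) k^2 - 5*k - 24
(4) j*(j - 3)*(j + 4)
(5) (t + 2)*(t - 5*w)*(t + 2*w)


(1) = z^2 - 16
(2) = (h - 6)*(h + 1)*(h + 4)
(3) = (k - 8)*(k + 3)
(4) = j^3 + j^2 - 12*j
(5) = t^3 - 3*t^2*w + 2*t^2 - 10*t*w^2 - 6*t*w - 20*w^2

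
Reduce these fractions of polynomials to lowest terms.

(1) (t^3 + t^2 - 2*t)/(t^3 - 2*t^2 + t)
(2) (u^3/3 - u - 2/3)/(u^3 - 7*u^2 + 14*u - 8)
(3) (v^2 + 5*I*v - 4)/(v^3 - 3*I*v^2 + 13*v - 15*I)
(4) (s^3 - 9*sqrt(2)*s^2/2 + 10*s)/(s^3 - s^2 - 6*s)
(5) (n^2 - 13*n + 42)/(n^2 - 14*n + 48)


(1) = (t + 2)/(t - 1)
(2) = (u^2 + 2*u + 1)/(3*u^2 - 15*u + 12)
(3) = (v^2 + 5*I*v - 4)/(v^3 - 3*I*v^2 + 13*v - 15*I)
(4) = (2*s^2 - 9*sqrt(2)*s + 20)/(2*s^2 - 2*s - 12)
(5) = (n - 7)/(n - 8)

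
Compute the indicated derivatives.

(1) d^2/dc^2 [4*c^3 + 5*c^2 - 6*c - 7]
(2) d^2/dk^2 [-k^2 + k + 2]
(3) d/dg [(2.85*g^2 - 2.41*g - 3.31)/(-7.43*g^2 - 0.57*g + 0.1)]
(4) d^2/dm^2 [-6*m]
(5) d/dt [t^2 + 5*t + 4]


(1) = 24*c + 10
(2) = -2
(3) = (-19.5308*g^2 - 48.6166*g - 2.1277)/(55.2049*g^4 + 8.4702*g^3 - 1.1611*g^2 - 0.114*g + 0.01)
(4) = 0
(5) = 2*t + 5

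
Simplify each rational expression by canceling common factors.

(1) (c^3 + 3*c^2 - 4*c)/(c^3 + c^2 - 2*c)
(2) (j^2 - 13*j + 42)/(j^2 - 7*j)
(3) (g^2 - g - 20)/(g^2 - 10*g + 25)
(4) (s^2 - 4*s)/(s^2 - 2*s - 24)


(1) = (c + 4)/(c + 2)
(2) = (j - 6)/j
(3) = (g + 4)/(g - 5)
(4) = (s^2 - 4*s)/(s^2 - 2*s - 24)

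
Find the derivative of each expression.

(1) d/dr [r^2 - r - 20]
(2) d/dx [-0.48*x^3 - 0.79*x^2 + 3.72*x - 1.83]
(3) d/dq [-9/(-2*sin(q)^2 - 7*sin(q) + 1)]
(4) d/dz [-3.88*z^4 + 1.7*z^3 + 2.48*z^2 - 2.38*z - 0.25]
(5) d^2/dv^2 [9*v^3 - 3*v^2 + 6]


(1) = 2*r - 1
(2) = -1.44*x^2 - 1.58*x + 3.72
(3) = -9*(4*sin(q) + 7)*cos(q)/(7*sin(q) - cos(2*q))^2
(4) = -15.52*z^3 + 5.1*z^2 + 4.96*z - 2.38
(5) = 54*v - 6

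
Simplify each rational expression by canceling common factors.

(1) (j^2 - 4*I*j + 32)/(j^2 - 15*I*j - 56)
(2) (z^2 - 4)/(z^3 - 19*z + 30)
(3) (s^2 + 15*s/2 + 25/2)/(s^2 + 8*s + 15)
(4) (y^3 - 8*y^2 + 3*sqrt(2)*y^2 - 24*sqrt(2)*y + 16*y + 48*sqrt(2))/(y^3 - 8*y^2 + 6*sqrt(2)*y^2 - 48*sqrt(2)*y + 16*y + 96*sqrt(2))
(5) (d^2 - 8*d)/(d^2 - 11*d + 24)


(1) = (j + 4*I)/(j - 7*I)
(2) = (z + 2)/(z^2 + 2*z - 15)
(3) = (2*s + 5)/(2*s + 6)
(4) = (y + 3*sqrt(2))/(y + 6*sqrt(2))
(5) = d/(d - 3)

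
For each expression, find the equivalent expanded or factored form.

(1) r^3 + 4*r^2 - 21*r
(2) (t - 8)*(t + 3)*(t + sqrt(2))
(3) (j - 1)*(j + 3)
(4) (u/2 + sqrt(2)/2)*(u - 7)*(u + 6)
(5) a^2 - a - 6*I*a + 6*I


(1) = r*(r - 3)*(r + 7)
(2) = t^3 - 5*t^2 + sqrt(2)*t^2 - 24*t - 5*sqrt(2)*t - 24*sqrt(2)
(3) = j^2 + 2*j - 3
(4) = u^3/2 - u^2/2 + sqrt(2)*u^2/2 - 21*u - sqrt(2)*u/2 - 21*sqrt(2)
(5) = (a - 1)*(a - 6*I)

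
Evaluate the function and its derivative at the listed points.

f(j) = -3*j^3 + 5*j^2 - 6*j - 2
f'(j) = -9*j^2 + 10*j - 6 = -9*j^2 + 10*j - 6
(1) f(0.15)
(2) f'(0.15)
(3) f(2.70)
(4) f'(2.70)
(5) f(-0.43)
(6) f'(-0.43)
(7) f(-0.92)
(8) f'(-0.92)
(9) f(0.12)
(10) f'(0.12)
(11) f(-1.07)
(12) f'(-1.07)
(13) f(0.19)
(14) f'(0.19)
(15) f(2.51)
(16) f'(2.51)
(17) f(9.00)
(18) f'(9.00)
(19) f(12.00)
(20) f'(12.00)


(1) = -2.80
(2) = -4.70
(3) = -40.80
(4) = -44.61
(5) = 1.74
(6) = -11.96
(7) = 10.09
(8) = -22.82
(9) = -2.65
(10) = -4.93
(11) = 13.82
(12) = -27.00
(13) = -2.98
(14) = -4.42
(15) = -33.00
(16) = -37.60
(17) = -1838.00
(18) = -645.00
(19) = -4538.00
(20) = -1182.00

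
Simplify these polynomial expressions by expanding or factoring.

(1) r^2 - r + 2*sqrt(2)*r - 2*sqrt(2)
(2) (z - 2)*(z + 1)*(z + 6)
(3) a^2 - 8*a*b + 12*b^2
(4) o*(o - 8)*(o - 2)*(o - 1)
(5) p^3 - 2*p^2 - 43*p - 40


(1) = (r - 1)*(r + 2*sqrt(2))
(2) = z^3 + 5*z^2 - 8*z - 12
(3) = (a - 6*b)*(a - 2*b)
(4) = o^4 - 11*o^3 + 26*o^2 - 16*o
(5) = (p - 8)*(p + 1)*(p + 5)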